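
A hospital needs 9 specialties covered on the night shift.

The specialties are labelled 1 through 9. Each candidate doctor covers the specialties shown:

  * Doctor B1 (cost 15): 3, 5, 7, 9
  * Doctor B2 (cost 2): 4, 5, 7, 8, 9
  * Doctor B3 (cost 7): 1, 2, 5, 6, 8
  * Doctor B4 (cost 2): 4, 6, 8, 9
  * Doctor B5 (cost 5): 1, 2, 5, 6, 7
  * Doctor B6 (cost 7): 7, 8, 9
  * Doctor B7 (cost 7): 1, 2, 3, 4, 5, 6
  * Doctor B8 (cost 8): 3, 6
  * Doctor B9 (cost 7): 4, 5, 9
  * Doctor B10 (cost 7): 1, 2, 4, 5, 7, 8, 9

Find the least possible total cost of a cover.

B2, B7 together cover every specialty (B2 ∪ B7 = {1, 2, 3, 4, 5, 6, 7, 8, 9}); total cost 2 + 7 = 9.
The greedy pick B2, B5, B7 costs 14; no covering selection beats 9.

9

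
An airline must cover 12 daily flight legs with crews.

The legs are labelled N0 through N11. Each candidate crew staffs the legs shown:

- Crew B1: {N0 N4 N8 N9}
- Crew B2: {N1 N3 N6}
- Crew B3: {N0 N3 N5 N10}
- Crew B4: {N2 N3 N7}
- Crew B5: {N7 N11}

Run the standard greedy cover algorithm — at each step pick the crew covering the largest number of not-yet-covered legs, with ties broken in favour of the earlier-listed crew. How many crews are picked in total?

5

Greedy: pick B1 (covers 4 new) → pick B2 (covers 3 new) → pick B3 (covers 2 new) → pick B4 (covers 2 new) → pick B5 (covers 1 new). Total picks: 5.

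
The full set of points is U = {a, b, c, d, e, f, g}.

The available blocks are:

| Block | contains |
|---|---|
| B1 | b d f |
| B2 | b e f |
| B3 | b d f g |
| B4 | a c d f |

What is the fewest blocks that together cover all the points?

B2, B3, and B4 cover everything between them: the union {a, b, c, d, e, f, g} is all of U.
Only B4 contains a, so B4 is forced; the remaining 3 points need at least 2 more blocks (each remaining block adds at most 2) — so at least 3 blocks are needed, and 3 is optimal.

3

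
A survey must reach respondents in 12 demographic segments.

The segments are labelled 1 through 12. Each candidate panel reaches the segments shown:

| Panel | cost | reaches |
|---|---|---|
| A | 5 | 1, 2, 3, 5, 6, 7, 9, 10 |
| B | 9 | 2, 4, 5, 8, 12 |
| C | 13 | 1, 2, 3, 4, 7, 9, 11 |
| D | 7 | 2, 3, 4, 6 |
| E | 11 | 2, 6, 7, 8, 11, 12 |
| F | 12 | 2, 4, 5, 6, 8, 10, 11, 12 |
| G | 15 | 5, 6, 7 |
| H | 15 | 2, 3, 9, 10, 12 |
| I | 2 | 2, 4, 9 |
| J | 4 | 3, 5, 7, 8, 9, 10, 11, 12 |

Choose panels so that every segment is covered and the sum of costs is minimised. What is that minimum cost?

A, I, J together cover every segment (A ∪ I ∪ J = {1, 2, 3, 4, 5, 6, 7, 8, 9, 10, 11, 12}); total cost 5 + 2 + 4 = 11.
No covering selection has total cost below 11.

11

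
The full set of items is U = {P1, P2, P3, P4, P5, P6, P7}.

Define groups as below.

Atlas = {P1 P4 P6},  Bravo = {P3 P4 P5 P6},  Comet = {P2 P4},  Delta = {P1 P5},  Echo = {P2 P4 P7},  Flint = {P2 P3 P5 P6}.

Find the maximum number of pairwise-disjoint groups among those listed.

Delta, Echo are pairwise disjoint (Delta={P1,P5}; Echo={P2,P4,P7}).
Every remaining group overlaps one of these, and no 3 of the listed groups are pairwise disjoint, so 2 is the maximum.

2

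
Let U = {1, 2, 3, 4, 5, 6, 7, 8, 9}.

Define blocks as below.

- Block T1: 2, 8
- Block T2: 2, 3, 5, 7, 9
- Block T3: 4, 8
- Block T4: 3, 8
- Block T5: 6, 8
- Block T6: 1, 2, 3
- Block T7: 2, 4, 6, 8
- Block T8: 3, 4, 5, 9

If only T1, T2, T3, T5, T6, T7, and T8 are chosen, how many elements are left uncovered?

Union of T1, T2, T3, T5, T6, T7, T8 = {1, 2, 3, 4, 5, 6, 7, 8, 9} — that's every element, so 0 are uncovered.

0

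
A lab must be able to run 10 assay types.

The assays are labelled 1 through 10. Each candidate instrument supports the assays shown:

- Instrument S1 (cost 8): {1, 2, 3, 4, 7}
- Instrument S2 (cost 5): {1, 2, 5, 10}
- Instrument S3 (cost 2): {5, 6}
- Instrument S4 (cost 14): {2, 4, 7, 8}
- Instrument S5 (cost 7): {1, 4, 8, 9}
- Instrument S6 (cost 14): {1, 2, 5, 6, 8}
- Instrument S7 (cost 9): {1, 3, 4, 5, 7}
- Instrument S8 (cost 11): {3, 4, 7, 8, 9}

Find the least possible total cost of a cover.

18

S2, S3, S8 together cover every assay (S2 ∪ S3 ∪ S8 = {1, 2, 3, 4, 5, 6, 7, 8, 9, 10}); total cost 5 + 2 + 11 = 18.
The greedy pick S3, S1, S5, S2 costs 22; no covering selection beats 18.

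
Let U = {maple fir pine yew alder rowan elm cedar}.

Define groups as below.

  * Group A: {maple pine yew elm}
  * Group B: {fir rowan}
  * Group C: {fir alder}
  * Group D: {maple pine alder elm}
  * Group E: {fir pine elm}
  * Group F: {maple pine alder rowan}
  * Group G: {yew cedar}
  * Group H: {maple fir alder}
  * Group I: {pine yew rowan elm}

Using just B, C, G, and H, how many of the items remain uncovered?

2

Union of B, C, G, H = {maple, fir, yew, alder, rowan, cedar}.
Not covered: pine, elm — 2 items.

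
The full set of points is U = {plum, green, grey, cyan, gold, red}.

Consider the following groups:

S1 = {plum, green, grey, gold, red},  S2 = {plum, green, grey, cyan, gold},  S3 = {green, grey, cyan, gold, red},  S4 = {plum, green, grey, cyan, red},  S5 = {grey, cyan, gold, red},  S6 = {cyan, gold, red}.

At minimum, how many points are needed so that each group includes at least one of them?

2

Take H = {green, red}. Each listed group contains at least one of these, so H is a hitting set of size 2.
No single point lies in every group, so at least 2 are needed and 2 is optimal.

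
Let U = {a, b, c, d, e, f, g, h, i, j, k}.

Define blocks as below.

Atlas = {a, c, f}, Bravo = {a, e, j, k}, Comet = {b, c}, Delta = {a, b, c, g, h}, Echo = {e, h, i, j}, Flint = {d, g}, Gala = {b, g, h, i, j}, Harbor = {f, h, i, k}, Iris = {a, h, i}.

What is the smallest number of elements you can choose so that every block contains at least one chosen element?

Take T = {a, c, g, h}. Each listed block contains at least one of these, so T is a hitting set of size 4.
No choice of 3 elements meets every block, so 4 is the minimum.

4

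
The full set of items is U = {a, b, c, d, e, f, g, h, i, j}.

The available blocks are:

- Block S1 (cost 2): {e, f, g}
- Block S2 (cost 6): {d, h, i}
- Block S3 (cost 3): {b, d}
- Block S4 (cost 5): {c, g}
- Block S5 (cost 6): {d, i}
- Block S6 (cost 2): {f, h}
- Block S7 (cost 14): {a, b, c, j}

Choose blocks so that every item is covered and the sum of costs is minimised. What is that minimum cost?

22

S1, S2, S7 together cover every item (S1 ∪ S2 ∪ S7 = {a, b, c, d, e, f, g, h, i, j}); total cost 2 + 6 + 14 = 22.
The greedy pick S1, S3, S6, S7, S2 costs 27; no covering selection beats 22.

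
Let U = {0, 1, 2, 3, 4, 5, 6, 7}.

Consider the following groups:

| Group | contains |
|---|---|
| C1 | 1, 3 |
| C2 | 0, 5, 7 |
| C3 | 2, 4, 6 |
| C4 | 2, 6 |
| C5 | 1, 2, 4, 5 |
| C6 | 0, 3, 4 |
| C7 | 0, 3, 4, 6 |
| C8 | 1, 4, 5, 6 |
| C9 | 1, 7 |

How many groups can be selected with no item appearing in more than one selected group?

C1, C2, C4 are pairwise disjoint (C1={1,3}; C2={0,5,7}; C4={2,6}).
Every remaining group overlaps one of these, and no 4 of the listed groups are pairwise disjoint, so 3 is the maximum.

3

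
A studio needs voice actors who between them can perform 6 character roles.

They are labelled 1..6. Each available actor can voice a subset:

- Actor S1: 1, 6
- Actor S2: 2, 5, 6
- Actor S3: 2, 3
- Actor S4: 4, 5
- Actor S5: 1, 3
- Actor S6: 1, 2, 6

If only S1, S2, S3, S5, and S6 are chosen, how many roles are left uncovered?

Union of S1, S2, S3, S5, S6 = {1, 2, 3, 5, 6}.
Not covered: 4 — 1 role.

1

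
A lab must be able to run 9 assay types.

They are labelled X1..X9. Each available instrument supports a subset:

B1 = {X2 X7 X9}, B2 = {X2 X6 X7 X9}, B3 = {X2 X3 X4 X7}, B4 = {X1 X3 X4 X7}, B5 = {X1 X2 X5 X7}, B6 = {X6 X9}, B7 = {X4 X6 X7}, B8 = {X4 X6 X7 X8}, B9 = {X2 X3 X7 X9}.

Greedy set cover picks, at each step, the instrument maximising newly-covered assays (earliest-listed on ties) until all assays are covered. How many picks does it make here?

4

Greedy: pick B2 (covers 4 new) → pick B4 (covers 3 new) → pick B5 (covers 1 new) → pick B8 (covers 1 new). Total picks: 4.
(The true minimum cover uses only 3 instruments, so greedy is not optimal here.)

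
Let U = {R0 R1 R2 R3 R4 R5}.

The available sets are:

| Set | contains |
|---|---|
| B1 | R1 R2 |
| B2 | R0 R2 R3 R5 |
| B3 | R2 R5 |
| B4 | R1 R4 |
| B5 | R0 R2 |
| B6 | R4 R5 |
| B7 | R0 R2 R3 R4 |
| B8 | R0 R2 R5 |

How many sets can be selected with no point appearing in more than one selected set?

B1, B6 are pairwise disjoint (B1={R1,R2}; B6={R4,R5}).
Every remaining set overlaps one of these, and no 3 of the listed sets are pairwise disjoint, so 2 is the maximum.

2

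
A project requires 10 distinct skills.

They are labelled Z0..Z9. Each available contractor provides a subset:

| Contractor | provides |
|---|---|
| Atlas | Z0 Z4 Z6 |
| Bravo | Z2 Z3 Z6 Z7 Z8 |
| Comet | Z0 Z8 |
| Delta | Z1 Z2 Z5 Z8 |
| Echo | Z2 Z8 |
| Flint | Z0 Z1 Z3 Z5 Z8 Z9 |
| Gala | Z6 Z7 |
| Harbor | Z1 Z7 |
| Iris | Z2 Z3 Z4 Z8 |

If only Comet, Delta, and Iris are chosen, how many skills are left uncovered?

3

Union of Comet, Delta, Iris = {Z0, Z1, Z2, Z3, Z4, Z5, Z8}.
Not covered: Z6, Z7, Z9 — 3 skills.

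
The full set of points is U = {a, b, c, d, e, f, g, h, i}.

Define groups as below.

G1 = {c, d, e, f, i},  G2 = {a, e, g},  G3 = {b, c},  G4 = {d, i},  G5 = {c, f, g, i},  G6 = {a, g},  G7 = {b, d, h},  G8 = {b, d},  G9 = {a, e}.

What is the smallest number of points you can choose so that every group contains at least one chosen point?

T = {a, b, i} meets every group (each contains at least one member of T), and |T| = 3.
The groups G5, G8, G9 are pairwise disjoint, so any hitting set needs a separate point for each — at least 3. Hence 3 is optimal.

3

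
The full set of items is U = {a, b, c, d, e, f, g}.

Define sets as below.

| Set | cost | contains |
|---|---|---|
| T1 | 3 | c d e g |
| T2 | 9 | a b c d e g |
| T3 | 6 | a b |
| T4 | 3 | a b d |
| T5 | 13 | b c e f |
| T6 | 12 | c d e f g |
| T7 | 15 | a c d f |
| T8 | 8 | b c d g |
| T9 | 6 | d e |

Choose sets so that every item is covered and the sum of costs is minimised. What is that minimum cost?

T4, T6 together cover every item (T4 ∪ T6 = {a, b, c, d, e, f, g}); total cost 3 + 12 = 15.
The greedy pick T1, T4, T6 costs 18; no covering selection beats 15.

15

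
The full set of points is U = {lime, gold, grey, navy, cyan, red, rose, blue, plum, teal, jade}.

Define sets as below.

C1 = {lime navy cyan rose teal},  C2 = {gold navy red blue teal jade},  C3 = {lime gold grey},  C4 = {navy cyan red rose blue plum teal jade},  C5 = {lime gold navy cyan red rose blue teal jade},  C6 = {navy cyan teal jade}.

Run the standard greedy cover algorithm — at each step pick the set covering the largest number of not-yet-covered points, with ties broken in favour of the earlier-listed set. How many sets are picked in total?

Greedy: pick C5 (covers 9 new) → pick C3 (covers 1 new) → pick C4 (covers 1 new). Total picks: 3.
(The true minimum cover uses only 2 sets, so greedy is not optimal here.)

3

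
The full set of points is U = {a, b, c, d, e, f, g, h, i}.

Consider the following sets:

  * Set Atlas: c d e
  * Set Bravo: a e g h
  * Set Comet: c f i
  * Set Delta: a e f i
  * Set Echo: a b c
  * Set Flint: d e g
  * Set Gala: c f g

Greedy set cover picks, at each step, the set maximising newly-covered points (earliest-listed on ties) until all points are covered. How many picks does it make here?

Greedy: pick Bravo (covers 4 new) → pick Comet (covers 3 new) → pick Atlas (covers 1 new) → pick Echo (covers 1 new). Total picks: 4.

4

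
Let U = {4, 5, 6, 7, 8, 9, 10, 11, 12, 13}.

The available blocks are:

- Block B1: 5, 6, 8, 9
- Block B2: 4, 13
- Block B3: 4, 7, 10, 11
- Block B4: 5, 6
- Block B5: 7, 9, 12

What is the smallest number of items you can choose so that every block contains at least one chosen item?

H = {4, 6, 9} meets every block (each contains at least one member of H), and |H| = 3.
The blocks B2, B4, B5 are pairwise disjoint, so any hitting set needs a separate item for each — at least 3. Hence 3 is optimal.

3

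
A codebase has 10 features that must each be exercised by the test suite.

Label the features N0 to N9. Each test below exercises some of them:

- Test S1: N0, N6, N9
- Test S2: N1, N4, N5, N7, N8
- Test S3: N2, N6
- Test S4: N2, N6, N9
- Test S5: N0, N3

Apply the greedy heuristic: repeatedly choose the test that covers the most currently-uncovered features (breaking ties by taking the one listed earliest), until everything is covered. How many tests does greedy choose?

Greedy: pick S2 (covers 5 new) → pick S1 (covers 3 new) → pick S3 (covers 1 new) → pick S5 (covers 1 new). Total picks: 4.
(The true minimum cover uses only 3 tests, so greedy is not optimal here.)

4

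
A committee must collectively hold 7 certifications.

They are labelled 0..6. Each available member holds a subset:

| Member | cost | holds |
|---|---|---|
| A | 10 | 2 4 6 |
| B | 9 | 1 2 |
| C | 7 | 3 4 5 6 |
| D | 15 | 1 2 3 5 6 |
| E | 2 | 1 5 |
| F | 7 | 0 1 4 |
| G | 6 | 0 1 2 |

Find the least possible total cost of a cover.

C, G together cover every certification (C ∪ G = {0, 1, 2, 3, 4, 5, 6}); total cost 7 + 6 = 13.
The greedy pick E, C, G costs 15; no covering selection beats 13.

13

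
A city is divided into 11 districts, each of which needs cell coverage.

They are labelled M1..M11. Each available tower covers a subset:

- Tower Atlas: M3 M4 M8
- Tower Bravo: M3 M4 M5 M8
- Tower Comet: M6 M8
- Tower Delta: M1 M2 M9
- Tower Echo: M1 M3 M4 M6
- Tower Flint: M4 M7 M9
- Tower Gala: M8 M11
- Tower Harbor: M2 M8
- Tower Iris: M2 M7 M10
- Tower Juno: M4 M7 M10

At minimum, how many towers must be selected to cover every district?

5

Bravo and Echo and Flint and Gala and Iris together: Bravo ∪ Echo ∪ Flint ∪ Gala ∪ Iris = {M1, M2, M3, M4, M5, M6, M7, M8, M9, M10, M11} — every district is covered.
No 4 of the 10 towers cover everything (all 210 combinations miss at least one district), so 5 is optimal.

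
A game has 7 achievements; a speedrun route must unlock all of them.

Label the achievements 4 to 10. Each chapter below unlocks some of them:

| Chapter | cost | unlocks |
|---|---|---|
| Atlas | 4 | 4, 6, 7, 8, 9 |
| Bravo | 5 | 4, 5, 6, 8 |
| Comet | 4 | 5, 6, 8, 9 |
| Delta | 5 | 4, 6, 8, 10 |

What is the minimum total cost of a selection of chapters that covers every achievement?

Atlas, Comet, Delta together cover every achievement (Atlas ∪ Comet ∪ Delta = {4, 5, 6, 7, 8, 9, 10}); total cost 4 + 4 + 5 = 13.
No covering selection has total cost below 13.

13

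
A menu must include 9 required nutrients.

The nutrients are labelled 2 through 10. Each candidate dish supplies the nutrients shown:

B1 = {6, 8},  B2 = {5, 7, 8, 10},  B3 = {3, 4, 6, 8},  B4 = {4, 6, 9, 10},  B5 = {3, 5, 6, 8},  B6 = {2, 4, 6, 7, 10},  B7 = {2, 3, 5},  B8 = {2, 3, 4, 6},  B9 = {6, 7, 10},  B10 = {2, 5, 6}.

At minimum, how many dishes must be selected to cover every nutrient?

3

Take {B2, B4, B7}. Their union is {2, 3, 4, 5, 6, 7, 8, 9, 10}, which is all 9 nutrients.
Only B4 contains 9, so B4 is forced; the remaining 5 nutrients need at least 2 more dishes (each remaining dish adds at most 3) — so at least 3 dishes are needed, and 3 is optimal.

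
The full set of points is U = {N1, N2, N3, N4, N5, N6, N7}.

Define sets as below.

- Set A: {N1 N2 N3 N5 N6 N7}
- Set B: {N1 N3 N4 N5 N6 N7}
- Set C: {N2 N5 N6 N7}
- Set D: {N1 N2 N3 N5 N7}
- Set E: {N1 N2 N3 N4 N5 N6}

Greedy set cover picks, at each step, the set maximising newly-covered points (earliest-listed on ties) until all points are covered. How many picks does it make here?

Greedy: pick A (covers 6 new) → pick B (covers 1 new). Total picks: 2.

2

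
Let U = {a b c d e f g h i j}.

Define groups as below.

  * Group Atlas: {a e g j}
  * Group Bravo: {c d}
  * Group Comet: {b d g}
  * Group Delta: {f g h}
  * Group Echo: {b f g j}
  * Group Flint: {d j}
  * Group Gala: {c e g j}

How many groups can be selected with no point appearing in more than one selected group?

Bravo, Delta are pairwise disjoint (Bravo={c,d}; Delta={f,g,h}).
Every remaining group overlaps one of these, and no 3 of the listed groups are pairwise disjoint, so 2 is the maximum.

2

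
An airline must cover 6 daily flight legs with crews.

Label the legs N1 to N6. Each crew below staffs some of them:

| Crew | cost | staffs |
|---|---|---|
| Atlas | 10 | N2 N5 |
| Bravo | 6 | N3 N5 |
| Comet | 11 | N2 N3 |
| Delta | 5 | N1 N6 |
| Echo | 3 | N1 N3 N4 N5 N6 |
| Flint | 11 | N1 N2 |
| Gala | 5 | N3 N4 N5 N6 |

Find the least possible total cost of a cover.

Atlas, Echo together cover every leg (Atlas ∪ Echo = {N1, N2, N3, N4, N5, N6}); total cost 10 + 3 = 13.
No covering selection has total cost below 13.

13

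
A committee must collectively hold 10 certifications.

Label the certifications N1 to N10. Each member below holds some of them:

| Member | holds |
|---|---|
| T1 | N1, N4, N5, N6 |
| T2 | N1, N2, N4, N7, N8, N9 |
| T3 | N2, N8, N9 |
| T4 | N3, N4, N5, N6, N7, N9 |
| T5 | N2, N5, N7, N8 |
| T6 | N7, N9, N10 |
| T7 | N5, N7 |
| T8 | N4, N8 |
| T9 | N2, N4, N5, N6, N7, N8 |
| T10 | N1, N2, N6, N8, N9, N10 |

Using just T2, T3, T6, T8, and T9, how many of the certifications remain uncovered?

Union of T2, T3, T6, T8, T9 = {N1, N2, N4, N5, N6, N7, N8, N9, N10}.
Not covered: N3 — 1 certification.

1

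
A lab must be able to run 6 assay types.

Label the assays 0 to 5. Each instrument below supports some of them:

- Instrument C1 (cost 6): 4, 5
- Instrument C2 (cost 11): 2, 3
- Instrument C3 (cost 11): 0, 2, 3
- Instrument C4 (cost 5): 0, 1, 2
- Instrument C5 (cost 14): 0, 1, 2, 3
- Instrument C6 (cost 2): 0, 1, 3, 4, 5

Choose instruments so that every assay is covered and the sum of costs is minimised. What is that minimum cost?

C4, C6 together cover every assay (C4 ∪ C6 = {0, 1, 2, 3, 4, 5}); total cost 5 + 2 = 7.
No covering selection has total cost below 7.

7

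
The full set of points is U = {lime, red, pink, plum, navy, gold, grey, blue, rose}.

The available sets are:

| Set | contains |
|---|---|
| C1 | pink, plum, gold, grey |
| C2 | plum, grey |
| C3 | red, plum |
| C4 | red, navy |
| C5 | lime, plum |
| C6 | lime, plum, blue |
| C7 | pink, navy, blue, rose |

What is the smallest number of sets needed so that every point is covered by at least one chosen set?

Take {C1, C4, C5, C7}. Their union is {lime, red, pink, plum, navy, gold, grey, blue, rose}, which is all 9 points.
No 3 of the 7 sets cover everything (all 35 combinations miss at least one point), so 4 is optimal.

4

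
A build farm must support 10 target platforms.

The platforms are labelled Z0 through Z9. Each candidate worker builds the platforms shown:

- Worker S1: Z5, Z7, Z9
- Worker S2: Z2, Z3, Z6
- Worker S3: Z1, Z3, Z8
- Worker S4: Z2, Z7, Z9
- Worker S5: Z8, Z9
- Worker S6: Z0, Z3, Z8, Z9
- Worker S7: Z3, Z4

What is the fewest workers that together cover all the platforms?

5

Take {S1, S2, S3, S6, S7}. Their union is {Z0, Z1, Z2, Z3, Z4, Z5, Z6, Z7, Z8, Z9}, which is all 10 platforms.
No 4 of the 7 workers cover everything (all 35 combinations miss at least one platform), so 5 is optimal.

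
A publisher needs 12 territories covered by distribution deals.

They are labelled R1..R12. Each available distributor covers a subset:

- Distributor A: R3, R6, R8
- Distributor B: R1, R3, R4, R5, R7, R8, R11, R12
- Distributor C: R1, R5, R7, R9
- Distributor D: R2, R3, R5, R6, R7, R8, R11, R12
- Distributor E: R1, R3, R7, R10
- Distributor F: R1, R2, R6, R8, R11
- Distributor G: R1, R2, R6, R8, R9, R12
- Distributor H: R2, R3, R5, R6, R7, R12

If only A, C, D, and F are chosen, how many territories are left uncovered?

2

Union of A, C, D, F = {R1, R2, R3, R5, R6, R7, R8, R9, R11, R12}.
Not covered: R4, R10 — 2 territories.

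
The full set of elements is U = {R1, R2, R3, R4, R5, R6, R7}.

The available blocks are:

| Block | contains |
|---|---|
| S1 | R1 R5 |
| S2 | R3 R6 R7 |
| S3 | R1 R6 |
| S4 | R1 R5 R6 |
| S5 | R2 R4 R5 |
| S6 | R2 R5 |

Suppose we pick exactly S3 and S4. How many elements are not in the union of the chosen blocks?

Union of S3, S4 = {R1, R5, R6}.
Not covered: R2, R3, R4, R7 — 4 elements.

4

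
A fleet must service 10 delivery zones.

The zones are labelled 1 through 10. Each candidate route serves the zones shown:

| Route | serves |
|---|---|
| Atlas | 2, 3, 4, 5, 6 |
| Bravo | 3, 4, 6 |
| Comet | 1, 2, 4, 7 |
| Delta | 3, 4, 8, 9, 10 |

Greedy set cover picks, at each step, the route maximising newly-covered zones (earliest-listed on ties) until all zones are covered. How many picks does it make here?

Greedy: pick Atlas (covers 5 new) → pick Delta (covers 3 new) → pick Comet (covers 2 new). Total picks: 3.

3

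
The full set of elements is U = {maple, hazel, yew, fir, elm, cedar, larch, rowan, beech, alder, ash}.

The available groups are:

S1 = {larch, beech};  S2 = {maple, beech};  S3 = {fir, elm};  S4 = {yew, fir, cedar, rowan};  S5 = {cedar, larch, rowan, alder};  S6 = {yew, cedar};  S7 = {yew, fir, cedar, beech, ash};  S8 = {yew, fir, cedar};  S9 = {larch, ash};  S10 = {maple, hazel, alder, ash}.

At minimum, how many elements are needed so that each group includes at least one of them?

4

The 4 elements {maple, yew, elm, larch} hit every group.
The groups S2, S3, S6, S9 are pairwise disjoint, so any hitting set needs a separate element for each — at least 4. Hence 4 is optimal.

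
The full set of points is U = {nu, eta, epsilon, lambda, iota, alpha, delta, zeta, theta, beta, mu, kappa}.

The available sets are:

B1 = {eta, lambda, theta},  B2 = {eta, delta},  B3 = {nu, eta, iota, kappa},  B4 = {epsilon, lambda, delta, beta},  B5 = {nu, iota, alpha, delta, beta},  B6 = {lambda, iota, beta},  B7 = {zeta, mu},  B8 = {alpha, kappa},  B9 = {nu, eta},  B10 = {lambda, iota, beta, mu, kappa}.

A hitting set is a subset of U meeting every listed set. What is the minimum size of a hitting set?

Take H = {eta, alpha, zeta, beta}. Each listed set contains at least one of these, so H is a hitting set of size 4.
The sets B2, B6, B7, B8 are pairwise disjoint, so any hitting set needs a separate point for each — at least 4. Hence 4 is optimal.

4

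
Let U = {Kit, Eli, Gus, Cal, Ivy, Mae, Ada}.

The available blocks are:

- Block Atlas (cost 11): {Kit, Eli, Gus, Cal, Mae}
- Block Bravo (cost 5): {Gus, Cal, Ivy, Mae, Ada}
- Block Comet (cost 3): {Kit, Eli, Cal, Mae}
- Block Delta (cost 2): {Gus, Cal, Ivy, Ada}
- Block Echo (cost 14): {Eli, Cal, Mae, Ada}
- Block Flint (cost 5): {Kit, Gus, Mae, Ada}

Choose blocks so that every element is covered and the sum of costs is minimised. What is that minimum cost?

5

Comet, Delta together cover every element (Comet ∪ Delta = {Kit, Eli, Gus, Cal, Ivy, Mae, Ada}); total cost 3 + 2 = 5.
No covering selection has total cost below 5.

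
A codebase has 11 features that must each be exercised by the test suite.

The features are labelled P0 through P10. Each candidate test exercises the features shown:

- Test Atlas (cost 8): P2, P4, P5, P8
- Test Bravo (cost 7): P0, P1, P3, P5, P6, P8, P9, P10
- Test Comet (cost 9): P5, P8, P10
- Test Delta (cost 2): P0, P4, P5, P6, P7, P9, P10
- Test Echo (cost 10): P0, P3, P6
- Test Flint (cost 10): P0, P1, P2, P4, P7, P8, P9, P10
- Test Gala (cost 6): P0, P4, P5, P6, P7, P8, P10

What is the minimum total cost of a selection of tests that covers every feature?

Atlas, Bravo, Delta together cover every feature (Atlas ∪ Bravo ∪ Delta = {P0, P1, P2, P3, P4, P5, P6, P7, P8, P9, P10}); total cost 8 + 7 + 2 = 17.
No covering selection has total cost below 17.

17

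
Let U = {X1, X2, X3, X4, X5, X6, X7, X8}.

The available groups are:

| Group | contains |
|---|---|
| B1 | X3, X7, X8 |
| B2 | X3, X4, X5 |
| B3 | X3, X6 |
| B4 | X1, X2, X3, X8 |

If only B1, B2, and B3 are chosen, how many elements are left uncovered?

Union of B1, B2, B3 = {X3, X4, X5, X6, X7, X8}.
Not covered: X1, X2 — 2 elements.

2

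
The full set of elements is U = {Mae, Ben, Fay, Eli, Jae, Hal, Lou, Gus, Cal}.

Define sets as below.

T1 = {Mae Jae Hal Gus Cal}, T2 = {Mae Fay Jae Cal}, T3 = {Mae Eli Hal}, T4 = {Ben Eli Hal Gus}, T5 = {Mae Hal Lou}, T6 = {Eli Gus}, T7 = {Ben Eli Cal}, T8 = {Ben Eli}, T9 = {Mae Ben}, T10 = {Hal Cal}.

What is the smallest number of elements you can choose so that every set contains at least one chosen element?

3

H = {Mae, Eli, Cal} meets every set (each contains at least one member of H), and |H| = 3.
The sets T6, T9, T10 are pairwise disjoint, so any hitting set needs a separate element for each — at least 3. Hence 3 is optimal.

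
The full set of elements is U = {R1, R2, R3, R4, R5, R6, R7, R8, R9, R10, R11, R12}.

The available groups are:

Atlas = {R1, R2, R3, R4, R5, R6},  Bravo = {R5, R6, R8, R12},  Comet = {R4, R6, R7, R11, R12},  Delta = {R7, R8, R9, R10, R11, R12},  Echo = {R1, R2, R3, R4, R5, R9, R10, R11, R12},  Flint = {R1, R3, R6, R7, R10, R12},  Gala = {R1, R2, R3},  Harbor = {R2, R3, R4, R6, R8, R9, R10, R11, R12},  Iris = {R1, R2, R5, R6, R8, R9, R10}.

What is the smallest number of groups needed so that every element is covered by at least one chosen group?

2

Atlas and Delta cover everything between them: the union {R1, R2, R3, R4, R5, R6, R7, R8, R9, R10, R11, R12} is all of U.
No single group has all 12 elements (the largest, Echo, has 9), so 2 is optimal.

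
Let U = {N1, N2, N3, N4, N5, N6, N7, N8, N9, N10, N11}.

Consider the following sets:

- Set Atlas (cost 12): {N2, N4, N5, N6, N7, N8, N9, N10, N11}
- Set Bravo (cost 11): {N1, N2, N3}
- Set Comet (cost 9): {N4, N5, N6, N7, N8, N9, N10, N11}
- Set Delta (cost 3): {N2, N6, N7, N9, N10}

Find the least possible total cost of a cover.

Bravo, Comet together cover every item (Bravo ∪ Comet = {N1, N2, N3, N4, N5, N6, N7, N8, N9, N10, N11}); total cost 11 + 9 = 20.
The greedy pick Delta, Comet, Bravo costs 23; no covering selection beats 20.

20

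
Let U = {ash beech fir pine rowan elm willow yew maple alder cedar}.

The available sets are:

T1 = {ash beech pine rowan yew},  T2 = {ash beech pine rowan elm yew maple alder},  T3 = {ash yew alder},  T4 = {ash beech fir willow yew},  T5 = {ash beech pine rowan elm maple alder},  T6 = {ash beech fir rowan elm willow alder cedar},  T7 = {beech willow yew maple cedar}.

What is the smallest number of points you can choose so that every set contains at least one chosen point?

The 2 points {beech, alder} hit every set.
No single point lies in every set, so at least 2 are needed and 2 is optimal.

2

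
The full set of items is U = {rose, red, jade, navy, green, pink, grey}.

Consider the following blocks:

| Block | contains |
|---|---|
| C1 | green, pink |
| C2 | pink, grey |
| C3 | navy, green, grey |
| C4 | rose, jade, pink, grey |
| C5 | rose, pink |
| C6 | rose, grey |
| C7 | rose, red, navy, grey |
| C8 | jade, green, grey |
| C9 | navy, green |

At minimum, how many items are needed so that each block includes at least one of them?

3

The 3 items {green, pink, grey} hit every block.
No choice of 2 items meets every block, so 3 is the minimum.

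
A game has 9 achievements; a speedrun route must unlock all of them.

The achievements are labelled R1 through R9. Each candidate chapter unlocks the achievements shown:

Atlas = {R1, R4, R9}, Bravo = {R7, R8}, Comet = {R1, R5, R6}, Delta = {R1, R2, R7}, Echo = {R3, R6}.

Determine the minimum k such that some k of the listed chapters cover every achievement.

Take {Atlas, Bravo, Comet, Delta, Echo}. Their union is {R1, R2, R3, R4, R5, R6, R7, R8, R9}, which is all 9 achievements.
No 4 of the 5 chapters cover everything (all 5 combinations miss at least one achievement), so 5 is optimal.

5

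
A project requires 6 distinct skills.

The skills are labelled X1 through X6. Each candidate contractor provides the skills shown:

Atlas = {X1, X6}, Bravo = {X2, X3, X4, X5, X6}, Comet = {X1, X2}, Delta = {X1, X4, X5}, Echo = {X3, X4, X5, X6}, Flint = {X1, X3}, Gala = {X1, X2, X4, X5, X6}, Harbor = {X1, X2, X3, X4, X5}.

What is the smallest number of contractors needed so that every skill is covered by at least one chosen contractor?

Take {Echo, Harbor}. Their union is {X1, X2, X3, X4, X5, X6}, which is all 6 skills.
No single contractor has all 6 skills (the largest, Bravo, has 5), so 2 is optimal.

2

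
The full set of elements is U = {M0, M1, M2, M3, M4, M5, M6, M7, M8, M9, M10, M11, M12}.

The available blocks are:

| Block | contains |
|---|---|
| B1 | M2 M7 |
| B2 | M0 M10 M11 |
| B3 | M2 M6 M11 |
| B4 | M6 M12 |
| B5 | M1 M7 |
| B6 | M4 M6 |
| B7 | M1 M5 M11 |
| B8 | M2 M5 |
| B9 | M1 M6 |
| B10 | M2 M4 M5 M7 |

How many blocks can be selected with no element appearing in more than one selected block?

4

B2, B5, B6, B8 are pairwise disjoint (B2={M0,M10,M11}; B5={M1,M7}; B6={M4,M6}; B8={M2,M5}).
Every remaining block overlaps one of these, and no 5 of the listed blocks are pairwise disjoint, so 4 is the maximum.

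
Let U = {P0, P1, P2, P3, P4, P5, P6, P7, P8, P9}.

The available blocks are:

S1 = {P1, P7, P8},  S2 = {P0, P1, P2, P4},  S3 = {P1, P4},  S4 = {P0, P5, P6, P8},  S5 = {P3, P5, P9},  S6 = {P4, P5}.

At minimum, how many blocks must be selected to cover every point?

S1, S2, S4, and S5 cover everything between them: the union {P0, P1, P2, P3, P4, P5, P6, P7, P8, P9} is all of U.
Only S1 contains P7, so S1 is forced; the remaining 7 points need at least 3 more blocks (each remaining block adds at most 3) — so at least 4 blocks are needed, and 4 is optimal.

4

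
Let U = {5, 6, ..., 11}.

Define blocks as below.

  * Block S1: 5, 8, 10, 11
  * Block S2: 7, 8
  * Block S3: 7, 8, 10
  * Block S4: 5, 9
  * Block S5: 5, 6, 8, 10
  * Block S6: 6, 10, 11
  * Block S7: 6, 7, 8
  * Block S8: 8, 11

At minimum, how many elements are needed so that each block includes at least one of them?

3

The 3 elements {5, 8, 10} hit every block.
The blocks S2, S4, S6 are pairwise disjoint, so any hitting set needs a separate element for each — at least 3. Hence 3 is optimal.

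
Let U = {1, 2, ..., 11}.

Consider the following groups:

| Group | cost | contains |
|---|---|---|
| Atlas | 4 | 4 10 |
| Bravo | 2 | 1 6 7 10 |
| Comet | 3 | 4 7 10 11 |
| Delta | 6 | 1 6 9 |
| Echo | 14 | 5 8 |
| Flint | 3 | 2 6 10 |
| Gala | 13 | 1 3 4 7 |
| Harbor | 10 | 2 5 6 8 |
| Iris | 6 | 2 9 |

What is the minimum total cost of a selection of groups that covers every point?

Comet, Delta, Gala, Harbor together cover every point (Comet ∪ Delta ∪ Gala ∪ Harbor = {1, 2, 3, 4, 5, 6, 7, 8, 9, 10, 11}); total cost 3 + 6 + 13 + 10 = 32.
The greedy pick Bravo, Comet, Flint, Harbor, Delta, Gala costs 37; no covering selection beats 32.

32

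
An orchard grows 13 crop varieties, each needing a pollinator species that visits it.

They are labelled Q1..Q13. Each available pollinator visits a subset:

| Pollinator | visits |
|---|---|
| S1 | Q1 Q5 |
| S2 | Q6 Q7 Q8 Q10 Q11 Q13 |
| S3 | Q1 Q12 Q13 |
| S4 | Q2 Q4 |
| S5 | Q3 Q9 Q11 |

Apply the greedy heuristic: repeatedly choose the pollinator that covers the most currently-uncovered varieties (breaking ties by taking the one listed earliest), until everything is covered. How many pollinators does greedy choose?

Greedy: pick S2 (covers 6 new) → pick S1 (covers 2 new) → pick S4 (covers 2 new) → pick S5 (covers 2 new) → pick S3 (covers 1 new). Total picks: 5.

5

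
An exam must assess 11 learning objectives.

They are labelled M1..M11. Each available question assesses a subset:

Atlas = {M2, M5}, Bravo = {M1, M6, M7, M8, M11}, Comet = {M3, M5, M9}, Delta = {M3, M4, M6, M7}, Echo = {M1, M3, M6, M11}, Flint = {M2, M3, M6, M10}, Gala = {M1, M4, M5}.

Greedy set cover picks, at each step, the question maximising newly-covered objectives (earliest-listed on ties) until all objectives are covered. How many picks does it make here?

Greedy: pick Bravo (covers 5 new) → pick Comet (covers 3 new) → pick Flint (covers 2 new) → pick Delta (covers 1 new). Total picks: 4.

4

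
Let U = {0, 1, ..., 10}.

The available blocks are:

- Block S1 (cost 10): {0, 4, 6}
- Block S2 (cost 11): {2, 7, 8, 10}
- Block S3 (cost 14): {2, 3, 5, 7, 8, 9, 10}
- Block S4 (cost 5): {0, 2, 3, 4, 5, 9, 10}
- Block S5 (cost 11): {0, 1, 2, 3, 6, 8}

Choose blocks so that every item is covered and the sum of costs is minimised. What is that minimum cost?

27

S2, S4, S5 together cover every item (S2 ∪ S4 ∪ S5 = {0, 1, 2, 3, 4, 5, 6, 7, 8, 9, 10}); total cost 11 + 5 + 11 = 27.
No covering selection has total cost below 27.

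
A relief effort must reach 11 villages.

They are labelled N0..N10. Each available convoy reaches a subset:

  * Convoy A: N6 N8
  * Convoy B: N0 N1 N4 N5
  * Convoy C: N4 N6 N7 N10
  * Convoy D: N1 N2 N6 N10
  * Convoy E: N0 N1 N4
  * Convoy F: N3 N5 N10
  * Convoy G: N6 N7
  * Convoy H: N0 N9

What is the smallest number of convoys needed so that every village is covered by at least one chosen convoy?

5

A and C and D and F and H together: A ∪ C ∪ D ∪ F ∪ H = {N0, N1, N2, N3, N4, N5, N6, N7, N8, N9, N10} — every village is covered.
No 4 of the 8 convoys cover everything (all 70 combinations miss at least one village), so 5 is optimal.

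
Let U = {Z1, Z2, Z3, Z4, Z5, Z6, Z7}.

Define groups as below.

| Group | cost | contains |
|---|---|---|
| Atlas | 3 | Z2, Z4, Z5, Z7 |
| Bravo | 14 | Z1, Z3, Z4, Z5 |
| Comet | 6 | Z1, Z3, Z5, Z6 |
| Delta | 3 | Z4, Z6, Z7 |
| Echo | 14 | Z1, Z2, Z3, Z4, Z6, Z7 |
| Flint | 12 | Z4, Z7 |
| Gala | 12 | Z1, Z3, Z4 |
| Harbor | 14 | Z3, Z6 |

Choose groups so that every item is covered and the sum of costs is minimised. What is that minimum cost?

9

Atlas, Comet together cover every item (Atlas ∪ Comet = {Z1, Z2, Z3, Z4, Z5, Z6, Z7}); total cost 3 + 6 = 9.
No covering selection has total cost below 9.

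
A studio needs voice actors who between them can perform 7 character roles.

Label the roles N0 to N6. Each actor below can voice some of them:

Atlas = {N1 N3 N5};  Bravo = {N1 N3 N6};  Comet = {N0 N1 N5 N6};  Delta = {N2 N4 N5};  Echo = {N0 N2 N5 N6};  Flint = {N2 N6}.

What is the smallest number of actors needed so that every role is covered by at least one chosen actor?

3

Take {Atlas, Delta, Echo}. Their union is {N0, N1, N2, N3, N4, N5, N6}, which is all 7 roles.
Only Delta contains N4, so Delta is forced; the remaining 4 roles need at least 2 more actors (each remaining actor adds at most 3) — so at least 3 actors are needed, and 3 is optimal.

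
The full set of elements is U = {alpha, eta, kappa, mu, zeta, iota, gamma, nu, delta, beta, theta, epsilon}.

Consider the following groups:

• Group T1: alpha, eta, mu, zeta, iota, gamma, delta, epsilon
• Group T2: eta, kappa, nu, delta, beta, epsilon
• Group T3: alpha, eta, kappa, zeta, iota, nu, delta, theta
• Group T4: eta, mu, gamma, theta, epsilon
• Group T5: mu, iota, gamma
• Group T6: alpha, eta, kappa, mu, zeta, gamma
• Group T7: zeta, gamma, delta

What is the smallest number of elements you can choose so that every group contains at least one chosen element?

H = {kappa, gamma} meets every group (each contains at least one member of H), and |H| = 2.
The groups T2, T5 are pairwise disjoint, so any hitting set needs a separate element for each — at least 2. Hence 2 is optimal.

2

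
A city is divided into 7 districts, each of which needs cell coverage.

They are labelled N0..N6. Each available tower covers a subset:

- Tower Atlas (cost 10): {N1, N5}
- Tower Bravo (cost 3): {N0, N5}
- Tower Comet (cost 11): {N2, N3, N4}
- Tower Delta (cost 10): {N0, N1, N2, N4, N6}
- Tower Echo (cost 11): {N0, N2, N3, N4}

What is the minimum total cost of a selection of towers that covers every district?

24

Bravo, Comet, Delta together cover every district (Bravo ∪ Comet ∪ Delta = {N0, N1, N2, N3, N4, N5, N6}); total cost 3 + 11 + 10 = 24.
No covering selection has total cost below 24.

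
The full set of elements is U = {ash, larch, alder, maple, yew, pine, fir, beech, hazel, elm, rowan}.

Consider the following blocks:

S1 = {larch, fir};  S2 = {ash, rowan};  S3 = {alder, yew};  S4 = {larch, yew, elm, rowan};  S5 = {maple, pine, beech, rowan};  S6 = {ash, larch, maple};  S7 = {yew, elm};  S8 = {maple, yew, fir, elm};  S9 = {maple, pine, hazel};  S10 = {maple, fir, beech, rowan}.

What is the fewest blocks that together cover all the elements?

S3 and S6 and S7 and S9 and S10 together: S3 ∪ S6 ∪ S7 ∪ S9 ∪ S10 = {ash, larch, alder, maple, yew, pine, fir, beech, hazel, elm, rowan} — every element is covered.
No 4 of the 10 blocks cover everything (all 210 combinations miss at least one element), so 5 is optimal.

5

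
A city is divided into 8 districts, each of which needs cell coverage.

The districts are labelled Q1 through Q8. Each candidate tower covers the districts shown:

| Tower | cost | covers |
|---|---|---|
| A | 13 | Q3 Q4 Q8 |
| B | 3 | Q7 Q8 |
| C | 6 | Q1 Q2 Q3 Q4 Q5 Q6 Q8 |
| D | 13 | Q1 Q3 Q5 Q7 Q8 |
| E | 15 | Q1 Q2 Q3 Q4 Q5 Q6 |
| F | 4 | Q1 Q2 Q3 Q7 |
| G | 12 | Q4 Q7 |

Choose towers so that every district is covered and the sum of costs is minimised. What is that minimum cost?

9

B, C together cover every district (B ∪ C = {Q1, Q2, Q3, Q4, Q5, Q6, Q7, Q8}); total cost 3 + 6 = 9.
No covering selection has total cost below 9.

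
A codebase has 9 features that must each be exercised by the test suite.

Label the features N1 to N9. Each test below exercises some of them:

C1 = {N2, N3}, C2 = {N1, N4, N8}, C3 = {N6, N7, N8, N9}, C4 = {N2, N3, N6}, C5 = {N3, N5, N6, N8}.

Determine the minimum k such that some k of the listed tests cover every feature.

4

Take {C1, C2, C3, C5}. Their union is {N1, N2, N3, N4, N5, N6, N7, N8, N9}, which is all 9 features.
Only C5 contains N5, so C5 is forced; the remaining 5 features need at least 3 more tests (each remaining test adds at most 2) — so at least 4 tests are needed, and 4 is optimal.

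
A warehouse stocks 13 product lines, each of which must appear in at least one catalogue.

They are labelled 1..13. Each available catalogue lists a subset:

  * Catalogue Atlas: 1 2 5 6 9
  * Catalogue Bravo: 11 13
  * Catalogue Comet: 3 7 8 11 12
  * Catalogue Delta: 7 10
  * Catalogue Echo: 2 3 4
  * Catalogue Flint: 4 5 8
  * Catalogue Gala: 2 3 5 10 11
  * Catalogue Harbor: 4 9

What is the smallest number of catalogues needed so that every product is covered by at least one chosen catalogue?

Atlas and Bravo and Comet and Delta and Harbor together: Atlas ∪ Bravo ∪ Comet ∪ Delta ∪ Harbor = {1, 2, 3, 4, 5, 6, 7, 8, 9, 10, 11, 12, 13} — every product is covered.
No 4 of the 8 catalogues cover everything (all 70 combinations miss at least one product), so 5 is optimal.

5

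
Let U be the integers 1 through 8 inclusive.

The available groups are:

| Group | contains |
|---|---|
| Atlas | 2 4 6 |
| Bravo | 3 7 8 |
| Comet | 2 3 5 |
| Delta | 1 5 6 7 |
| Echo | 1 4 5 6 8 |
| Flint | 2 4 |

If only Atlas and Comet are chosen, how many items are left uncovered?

3

Union of Atlas, Comet = {2, 3, 4, 5, 6}.
Not covered: 1, 7, 8 — 3 items.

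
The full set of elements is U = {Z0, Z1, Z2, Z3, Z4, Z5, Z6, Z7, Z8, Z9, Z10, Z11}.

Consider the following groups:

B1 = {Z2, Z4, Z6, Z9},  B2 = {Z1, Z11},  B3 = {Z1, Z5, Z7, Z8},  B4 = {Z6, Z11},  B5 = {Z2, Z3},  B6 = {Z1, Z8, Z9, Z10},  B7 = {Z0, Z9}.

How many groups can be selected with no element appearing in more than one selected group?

4

B3, B4, B5, B7 are pairwise disjoint (B3={Z1,Z5,Z7,Z8}; B4={Z6,Z11}; B5={Z2,Z3}; B7={Z0,Z9}).
Every remaining group overlaps one of these, and no 5 of the listed groups are pairwise disjoint, so 4 is the maximum.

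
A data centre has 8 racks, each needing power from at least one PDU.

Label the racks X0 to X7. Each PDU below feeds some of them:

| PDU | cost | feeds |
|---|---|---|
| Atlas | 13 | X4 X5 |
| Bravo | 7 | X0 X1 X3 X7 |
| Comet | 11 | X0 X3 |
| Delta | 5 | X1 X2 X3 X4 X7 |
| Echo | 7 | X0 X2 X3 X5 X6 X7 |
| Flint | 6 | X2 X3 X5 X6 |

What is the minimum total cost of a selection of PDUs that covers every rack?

Delta, Echo together cover every rack (Delta ∪ Echo = {X0, X1, X2, X3, X4, X5, X6, X7}); total cost 5 + 7 = 12.
No covering selection has total cost below 12.

12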